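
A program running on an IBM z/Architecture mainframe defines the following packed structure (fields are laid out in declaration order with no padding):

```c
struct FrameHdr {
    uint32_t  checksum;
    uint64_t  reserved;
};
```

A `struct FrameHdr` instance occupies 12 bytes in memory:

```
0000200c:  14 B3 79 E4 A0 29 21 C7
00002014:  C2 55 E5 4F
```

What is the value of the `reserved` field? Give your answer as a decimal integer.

11540792661956224335

`reserved` follows `checksum` (4 bytes), so it starts at byte offset 4 and occupies 8 bytes.
Bytes at offsets 4..11: A0 29 21 C7 C2 55 E5 4F.
Big-endian: lowest address holds the most-significant byte.
The bytes are already most-significant first: 0xA02921C7C255E54F.
0xA02921C7C255E54F = 11540792661956224335.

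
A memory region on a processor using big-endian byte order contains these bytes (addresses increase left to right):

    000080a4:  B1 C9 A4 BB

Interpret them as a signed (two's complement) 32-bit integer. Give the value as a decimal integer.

In big-endian order the high byte comes first in memory.
The bytes are already most-significant first: 0xB1C9A4BB.
Top bit is set, so as a signed 32-bit value this is 0xB1C9A4BB − 2^32 = -1312185157.

-1312185157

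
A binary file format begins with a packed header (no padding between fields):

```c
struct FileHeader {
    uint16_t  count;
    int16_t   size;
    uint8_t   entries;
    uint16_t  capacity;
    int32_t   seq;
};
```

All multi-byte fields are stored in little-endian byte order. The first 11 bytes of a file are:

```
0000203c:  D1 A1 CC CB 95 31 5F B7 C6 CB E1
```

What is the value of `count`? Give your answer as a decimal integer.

41425

`count` is the first field, at byte offset 0, occupying 2 bytes.
Bytes at offsets 0..1: D1 A1.
Little-endian: lowest address holds the least-significant byte.
Reassemble most-significant byte first: A1 D1 → 0xA1D1.
0xA1D1 = 41425.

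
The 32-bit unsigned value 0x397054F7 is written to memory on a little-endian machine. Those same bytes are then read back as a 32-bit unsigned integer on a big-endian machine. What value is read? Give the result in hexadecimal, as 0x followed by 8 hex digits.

0xF7547039

Stored little-endian, the bytes at ascending addresses are F7 54 70 39.
Read back as big-endian, the last byte is least significant, giving 0xF7547039.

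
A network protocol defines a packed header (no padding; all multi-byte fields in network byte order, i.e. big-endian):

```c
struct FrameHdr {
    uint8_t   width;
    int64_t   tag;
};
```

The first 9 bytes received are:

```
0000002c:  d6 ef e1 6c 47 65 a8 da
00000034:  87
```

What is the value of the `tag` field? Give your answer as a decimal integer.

-1161528174980834681

`tag` follows `width` (1 byte), so it starts at byte offset 1 and occupies 8 bytes.
Bytes at offsets 1..8: EF E1 6C 47 65 A8 DA 87.
Big-endian: lowest address holds the most-significant byte.
The bytes are already most-significant first: 0xEFE16C4765A8DA87.
Top bit is set, so as a signed 64-bit value this is 0xEFE16C4765A8DA87 − 2^64 = -1161528174980834681.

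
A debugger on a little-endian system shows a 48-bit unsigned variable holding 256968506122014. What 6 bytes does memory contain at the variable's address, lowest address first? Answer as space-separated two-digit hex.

1E 9F 86 24 B6 E9

256968506122014 in hexadecimal, padded to 48 bits, is 0xE9B624869F1E.
Split into bytes (most-significant first): E9 B6 24 86 9F 1E.
Little-endian: lowest address holds the least-significant byte.
So at ascending addresses the bytes are 1E 9F 86 24 B6 E9.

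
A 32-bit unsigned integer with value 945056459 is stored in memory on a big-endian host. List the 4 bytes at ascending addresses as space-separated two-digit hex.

38 54 6A CB

945056459 in hexadecimal, padded to 32 bits, is 0x38546ACB.
Split into bytes (most-significant first): 38 54 6A CB.
Big-endian: lowest address holds the most-significant byte.
So the memory order matches the most-significant-first order: 38 54 6A CB.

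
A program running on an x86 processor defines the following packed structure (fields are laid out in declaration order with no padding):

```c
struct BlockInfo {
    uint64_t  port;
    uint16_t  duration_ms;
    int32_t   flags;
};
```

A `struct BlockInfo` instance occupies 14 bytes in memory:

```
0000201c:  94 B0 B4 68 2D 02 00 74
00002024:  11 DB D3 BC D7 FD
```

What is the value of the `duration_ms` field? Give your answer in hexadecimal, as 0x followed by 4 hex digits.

`duration_ms` follows `port` (8 bytes), so it starts at byte offset 8 and occupies 2 bytes.
Bytes at offsets 8..9: 11 DB.
In little-endian order the low byte comes first in memory.
Reassemble most-significant byte first: DB 11 → 0xDB11.

0xDB11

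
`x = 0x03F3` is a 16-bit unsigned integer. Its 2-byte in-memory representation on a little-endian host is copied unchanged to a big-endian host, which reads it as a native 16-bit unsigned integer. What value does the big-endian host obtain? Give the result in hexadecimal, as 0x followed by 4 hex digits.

0xF303

Stored little-endian, the bytes at ascending addresses are F3 03.
Read back as big-endian, the last byte is least significant, giving 0xF303.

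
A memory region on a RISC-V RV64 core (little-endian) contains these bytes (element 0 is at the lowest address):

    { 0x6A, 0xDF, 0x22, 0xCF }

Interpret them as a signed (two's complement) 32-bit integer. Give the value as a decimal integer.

-819798166

Little-endian: lowest address holds the least-significant byte.
Reassemble most-significant byte first: CF 22 DF 6A → 0xCF22DF6A.
Top bit is set, so as a signed 32-bit value this is 0xCF22DF6A − 2^32 = -819798166.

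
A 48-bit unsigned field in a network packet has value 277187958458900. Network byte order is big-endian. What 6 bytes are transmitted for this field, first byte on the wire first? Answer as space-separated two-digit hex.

277187958458900 in hexadecimal, padded to 48 bits, is 0xFC19D9CCCA14.
Split into bytes (most-significant first): FC 19 D9 CC CA 14.
Big-endian stores the most-significant byte at the lowest address.
So the memory order matches the most-significant-first order: FC 19 D9 CC CA 14.

FC 19 D9 CC CA 14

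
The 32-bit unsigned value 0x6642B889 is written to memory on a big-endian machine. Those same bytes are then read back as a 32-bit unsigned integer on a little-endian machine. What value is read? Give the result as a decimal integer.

2310554214

Stored big-endian, the bytes at ascending addresses are 66 42 B8 89.
Read back as little-endian, the first byte is least significant, giving 0x89B84266.
0x89B84266 = 2310554214.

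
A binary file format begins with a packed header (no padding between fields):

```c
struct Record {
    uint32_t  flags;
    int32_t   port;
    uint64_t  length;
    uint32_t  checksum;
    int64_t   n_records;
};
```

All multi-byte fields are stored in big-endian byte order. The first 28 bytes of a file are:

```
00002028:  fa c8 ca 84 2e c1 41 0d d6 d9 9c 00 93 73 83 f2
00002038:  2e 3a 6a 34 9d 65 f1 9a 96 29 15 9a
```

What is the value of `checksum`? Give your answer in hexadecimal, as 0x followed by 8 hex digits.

0x2E3A6A34

`checksum` follows `flags` (4 B), `port` (4 B), `length` (8 B), so it starts at offset 4 + 4 + 8 = 16 and occupies 4 bytes.
Bytes at offsets 16..19: 2E 3A 6A 34.
In big-endian order the high byte comes first in memory.
The bytes are already most-significant first: 0x2E3A6A34.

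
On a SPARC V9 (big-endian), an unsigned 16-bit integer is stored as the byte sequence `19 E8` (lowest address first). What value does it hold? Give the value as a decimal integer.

In big-endian order the high byte comes first in memory.
The bytes are already most-significant first: 0x19E8.
0x19E8 = 6632.

6632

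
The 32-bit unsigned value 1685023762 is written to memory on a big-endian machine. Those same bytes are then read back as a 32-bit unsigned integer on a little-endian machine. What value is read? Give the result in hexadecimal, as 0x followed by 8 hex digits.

1685023762 in 32-bit hexadecimal is 0x646F6C12.
Stored big-endian, the bytes at ascending addresses are 64 6F 6C 12.
Read back as little-endian, the first byte is least significant, giving 0x126C6F64.

0x126C6F64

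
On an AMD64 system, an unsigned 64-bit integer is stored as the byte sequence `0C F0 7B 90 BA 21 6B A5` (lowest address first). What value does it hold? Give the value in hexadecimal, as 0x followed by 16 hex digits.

0xA56B21BA907BF00C

Little-endian: lowest address holds the least-significant byte.
Reassemble most-significant byte first: A5 6B 21 BA 90 7B F0 0C → 0xA56B21BA907BF00C.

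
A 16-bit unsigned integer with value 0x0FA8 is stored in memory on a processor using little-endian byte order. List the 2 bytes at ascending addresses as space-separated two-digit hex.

Split into bytes (most-significant first): 0F A8.
Little-endian: lowest address holds the least-significant byte.
So at ascending addresses the bytes are A8 0F.

A8 0F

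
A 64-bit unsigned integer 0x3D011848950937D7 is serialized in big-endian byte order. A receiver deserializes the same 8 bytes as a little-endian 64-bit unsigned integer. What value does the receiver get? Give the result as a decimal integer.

15507874378637902141

Stored big-endian, the bytes at ascending addresses are 3D 01 18 48 95 09 37 D7.
Read back as little-endian, the first byte is least significant, giving 0xD73709954818013D.
0xD73709954818013D = 15507874378637902141.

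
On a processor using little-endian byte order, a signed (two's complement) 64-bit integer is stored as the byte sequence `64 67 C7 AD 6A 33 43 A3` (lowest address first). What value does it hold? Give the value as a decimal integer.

Little-endian: lowest address holds the least-significant byte.
Reassemble most-significant byte first: A3 43 33 6A AD C7 67 64 → 0xA343336AADC76764.
Top bit is set, so as a signed 64-bit value this is 0xA343336AADC76764 − 2^64 = -6682440888812607644.

-6682440888812607644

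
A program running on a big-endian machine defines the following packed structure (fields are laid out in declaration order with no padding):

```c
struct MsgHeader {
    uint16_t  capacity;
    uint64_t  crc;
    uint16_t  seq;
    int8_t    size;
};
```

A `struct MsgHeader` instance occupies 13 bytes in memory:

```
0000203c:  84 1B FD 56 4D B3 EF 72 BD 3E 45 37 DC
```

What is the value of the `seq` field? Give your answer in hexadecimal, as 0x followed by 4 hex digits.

`seq` follows `capacity` (2 B), `crc` (8 B), so it starts at offset 2 + 8 = 10 and occupies 2 bytes.
Bytes at offsets 10..11: 45 37.
Big-endian stores the most-significant byte at the lowest address.
The bytes are already most-significant first: 0x4537.

0x4537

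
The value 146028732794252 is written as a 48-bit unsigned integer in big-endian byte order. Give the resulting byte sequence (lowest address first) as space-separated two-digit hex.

146028732794252 in hexadecimal, padded to 48 bits, is 0x84CFF6BEC58C.
Split into bytes (most-significant first): 84 CF F6 BE C5 8C.
In big-endian order the high byte comes first in memory.
So the memory order matches the most-significant-first order: 84 CF F6 BE C5 8C.

84 CF F6 BE C5 8C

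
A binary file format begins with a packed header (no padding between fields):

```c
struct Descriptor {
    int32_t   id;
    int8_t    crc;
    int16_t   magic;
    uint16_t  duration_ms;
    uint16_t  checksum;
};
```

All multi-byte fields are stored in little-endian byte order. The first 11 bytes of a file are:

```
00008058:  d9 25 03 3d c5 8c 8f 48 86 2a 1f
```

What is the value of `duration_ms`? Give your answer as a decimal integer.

`duration_ms` follows `id` (4 B), `crc` (1 B), `magic` (2 B), so it starts at offset 4 + 1 + 2 = 7 and occupies 2 bytes.
Bytes at offsets 7..8: 48 86.
In little-endian order the low byte comes first in memory.
Reassemble most-significant byte first: 86 48 → 0x8648.
0x8648 = 34376.

34376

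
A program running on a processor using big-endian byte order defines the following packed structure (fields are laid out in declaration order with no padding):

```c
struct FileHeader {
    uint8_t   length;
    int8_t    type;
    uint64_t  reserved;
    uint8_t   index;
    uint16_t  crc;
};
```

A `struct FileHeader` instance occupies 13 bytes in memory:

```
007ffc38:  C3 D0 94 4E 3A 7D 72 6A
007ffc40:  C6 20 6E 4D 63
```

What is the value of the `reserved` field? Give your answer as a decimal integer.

`reserved` follows `length` (1 B), `type` (1 B), so it starts at offset 1 + 1 = 2 and occupies 8 bytes.
Bytes at offsets 2..9: 94 4E 3A 7D 72 6A C6 20.
Big-endian stores the most-significant byte at the lowest address.
The bytes are already most-significant first: 0x944E3A7D726AC620.
0x944E3A7D726AC620 = 10686543276261688864.

10686543276261688864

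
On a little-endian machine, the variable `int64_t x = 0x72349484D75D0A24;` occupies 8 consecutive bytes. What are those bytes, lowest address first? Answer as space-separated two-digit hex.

24 0A 5D D7 84 94 34 72

Split into bytes (most-significant first): 72 34 94 84 D7 5D 0A 24.
In little-endian order the low byte comes first in memory.
So at ascending addresses the bytes are 24 0A 5D D7 84 94 34 72.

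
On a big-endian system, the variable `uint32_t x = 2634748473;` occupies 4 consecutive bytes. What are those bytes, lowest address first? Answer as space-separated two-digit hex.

2634748473 in hexadecimal, padded to 32 bits, is 0x9D0B1239.
Split into bytes (most-significant first): 9D 0B 12 39.
In big-endian order the high byte comes first in memory.
So the memory order matches the most-significant-first order: 9D 0B 12 39.

9D 0B 12 39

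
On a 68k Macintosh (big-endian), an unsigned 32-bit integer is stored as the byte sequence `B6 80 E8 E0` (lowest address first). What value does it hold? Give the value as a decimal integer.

3061901536

In big-endian order the high byte comes first in memory.
The bytes are already most-significant first: 0xB680E8E0.
0xB680E8E0 = 3061901536.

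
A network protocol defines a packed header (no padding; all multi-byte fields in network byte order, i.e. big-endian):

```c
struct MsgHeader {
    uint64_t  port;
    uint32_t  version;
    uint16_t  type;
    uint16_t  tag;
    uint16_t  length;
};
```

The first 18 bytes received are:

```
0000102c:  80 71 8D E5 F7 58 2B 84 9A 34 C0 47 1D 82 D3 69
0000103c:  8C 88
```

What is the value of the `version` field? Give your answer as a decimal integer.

2587148359

`version` follows `port` (8 bytes), so it starts at byte offset 8 and occupies 4 bytes.
Bytes at offsets 8..11: 9A 34 C0 47.
Big-endian stores the most-significant byte at the lowest address.
The bytes are already most-significant first: 0x9A34C047.
0x9A34C047 = 2587148359.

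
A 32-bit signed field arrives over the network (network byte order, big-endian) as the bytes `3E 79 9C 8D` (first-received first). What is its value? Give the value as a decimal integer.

1048157325

Big-endian: lowest address holds the most-significant byte.
The bytes are already most-significant first: 0x3E799C8D.
0x3E799C8D = 1048157325.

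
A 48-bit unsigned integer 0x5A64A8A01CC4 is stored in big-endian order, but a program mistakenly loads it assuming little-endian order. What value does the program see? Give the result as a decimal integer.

215627233518682

Stored big-endian, the bytes at ascending addresses are 5A 64 A8 A0 1C C4.
Read back as little-endian, the first byte is least significant, giving 0xC41CA0A8645A.
0xC41CA0A8645A = 215627233518682.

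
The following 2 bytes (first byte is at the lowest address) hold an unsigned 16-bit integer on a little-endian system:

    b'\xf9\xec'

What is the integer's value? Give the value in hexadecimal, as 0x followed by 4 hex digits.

Little-endian stores the least-significant byte at the lowest address.
Reassemble most-significant byte first: EC F9 → 0xECF9.

0xECF9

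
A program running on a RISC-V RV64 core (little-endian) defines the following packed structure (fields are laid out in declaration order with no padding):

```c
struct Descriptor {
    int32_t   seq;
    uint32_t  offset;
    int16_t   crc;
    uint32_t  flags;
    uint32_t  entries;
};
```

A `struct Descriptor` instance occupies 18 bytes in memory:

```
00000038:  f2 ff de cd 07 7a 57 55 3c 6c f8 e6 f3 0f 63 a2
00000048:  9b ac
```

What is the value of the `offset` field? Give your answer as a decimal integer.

`offset` follows `seq` (4 bytes), so it starts at byte offset 4 and occupies 4 bytes.
Bytes at offsets 4..7: 07 7A 57 55.
In little-endian order the low byte comes first in memory.
Reassemble most-significant byte first: 55 57 7A 07 → 0x55577A07.
0x55577A07 = 1431796231.

1431796231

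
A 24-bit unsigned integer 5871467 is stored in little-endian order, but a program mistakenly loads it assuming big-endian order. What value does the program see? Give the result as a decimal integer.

5871467 in 24-bit hexadecimal is 0x59976B.
Stored little-endian, the bytes at ascending addresses are 6B 97 59.
Read back as big-endian, the last byte is least significant, giving 0x6B9759.
0x6B9759 = 7051097.

7051097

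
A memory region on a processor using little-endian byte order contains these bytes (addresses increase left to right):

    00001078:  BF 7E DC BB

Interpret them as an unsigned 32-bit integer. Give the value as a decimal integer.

3151789759

In little-endian order the low byte comes first in memory.
Reassemble most-significant byte first: BB DC 7E BF → 0xBBDC7EBF.
0xBBDC7EBF = 3151789759.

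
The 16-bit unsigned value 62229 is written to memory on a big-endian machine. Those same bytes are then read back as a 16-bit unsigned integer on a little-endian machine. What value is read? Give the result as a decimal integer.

62229 in 16-bit hexadecimal is 0xF315.
Stored big-endian, the bytes at ascending addresses are F3 15.
Read back as little-endian, the first byte is least significant, giving 0x15F3.
0x15F3 = 5619.

5619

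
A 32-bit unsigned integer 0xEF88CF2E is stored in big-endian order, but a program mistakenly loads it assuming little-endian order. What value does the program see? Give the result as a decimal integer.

Stored big-endian, the bytes at ascending addresses are EF 88 CF 2E.
Read back as little-endian, the first byte is least significant, giving 0x2ECF88EF.
0x2ECF88EF = 785352943.

785352943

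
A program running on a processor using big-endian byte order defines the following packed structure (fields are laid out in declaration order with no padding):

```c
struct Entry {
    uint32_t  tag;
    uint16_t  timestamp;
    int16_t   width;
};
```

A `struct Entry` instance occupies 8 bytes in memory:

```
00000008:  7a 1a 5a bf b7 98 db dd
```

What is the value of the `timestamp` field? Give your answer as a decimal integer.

47000

`timestamp` follows `tag` (4 bytes), so it starts at byte offset 4 and occupies 2 bytes.
Bytes at offsets 4..5: B7 98.
Big-endian: lowest address holds the most-significant byte.
The bytes are already most-significant first: 0xB798.
0xB798 = 47000.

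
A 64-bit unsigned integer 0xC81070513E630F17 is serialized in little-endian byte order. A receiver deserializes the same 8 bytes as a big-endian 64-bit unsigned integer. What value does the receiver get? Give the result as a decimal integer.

Stored little-endian, the bytes at ascending addresses are 17 0F 63 3E 51 70 10 C8.
Read back as big-endian, the last byte is least significant, giving 0x170F633E517010C8.
0x170F633E517010C8 = 1661655906828423368.

1661655906828423368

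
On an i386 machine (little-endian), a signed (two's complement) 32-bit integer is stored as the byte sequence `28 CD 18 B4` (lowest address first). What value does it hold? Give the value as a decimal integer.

In little-endian order the low byte comes first in memory.
Reassemble most-significant byte first: B4 18 CD 28 → 0xB418CD28.
Top bit is set, so as a signed 32-bit value this is 0xB418CD28 − 2^32 = -1273443032.

-1273443032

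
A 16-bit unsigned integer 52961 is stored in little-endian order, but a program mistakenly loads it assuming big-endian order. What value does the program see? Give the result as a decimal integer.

57806

52961 in 16-bit hexadecimal is 0xCEE1.
Stored little-endian, the bytes at ascending addresses are E1 CE.
Read back as big-endian, the last byte is least significant, giving 0xE1CE.
0xE1CE = 57806.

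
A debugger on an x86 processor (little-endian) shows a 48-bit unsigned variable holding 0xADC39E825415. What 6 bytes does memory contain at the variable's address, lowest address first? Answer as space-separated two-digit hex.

Split into bytes (most-significant first): AD C3 9E 82 54 15.
Little-endian: lowest address holds the least-significant byte.
So at ascending addresses the bytes are 15 54 82 9E C3 AD.

15 54 82 9E C3 AD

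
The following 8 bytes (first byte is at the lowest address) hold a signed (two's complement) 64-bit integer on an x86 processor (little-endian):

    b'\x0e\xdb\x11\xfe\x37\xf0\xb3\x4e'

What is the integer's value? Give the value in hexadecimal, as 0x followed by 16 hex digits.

Little-endian: lowest address holds the least-significant byte.
Reassemble most-significant byte first: 4E B3 F0 37 FE 11 DB 0E → 0x4EB3F037FE11DB0E.

0x4EB3F037FE11DB0E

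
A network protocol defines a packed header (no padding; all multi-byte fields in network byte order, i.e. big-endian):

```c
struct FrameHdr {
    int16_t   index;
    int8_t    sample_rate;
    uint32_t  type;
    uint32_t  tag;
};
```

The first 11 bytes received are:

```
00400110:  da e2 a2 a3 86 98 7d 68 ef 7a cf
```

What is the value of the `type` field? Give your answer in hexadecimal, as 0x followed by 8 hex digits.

0xA386987D

`type` follows `index` (2 B), `sample_rate` (1 B), so it starts at offset 2 + 1 = 3 and occupies 4 bytes.
Bytes at offsets 3..6: A3 86 98 7D.
Big-endian stores the most-significant byte at the lowest address.
The bytes are already most-significant first: 0xA386987D.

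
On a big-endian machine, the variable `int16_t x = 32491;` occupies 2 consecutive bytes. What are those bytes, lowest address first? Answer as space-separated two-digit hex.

32491 in hexadecimal, padded to 16 bits, is 0x7EEB.
Split into bytes (most-significant first): 7E EB.
Big-endian stores the most-significant byte at the lowest address.
So the memory order matches the most-significant-first order: 7E EB.

7E EB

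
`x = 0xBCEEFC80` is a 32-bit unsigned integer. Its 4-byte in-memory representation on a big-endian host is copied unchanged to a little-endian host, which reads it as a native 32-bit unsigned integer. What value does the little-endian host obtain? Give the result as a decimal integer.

Stored big-endian, the bytes at ascending addresses are BC EE FC 80.
Read back as little-endian, the first byte is least significant, giving 0x80FCEEBC.
0x80FCEEBC = 2164059836.

2164059836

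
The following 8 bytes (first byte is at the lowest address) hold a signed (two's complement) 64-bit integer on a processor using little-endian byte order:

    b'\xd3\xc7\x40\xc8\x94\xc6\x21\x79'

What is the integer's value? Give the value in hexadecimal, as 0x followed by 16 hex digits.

0x7921C694C840C7D3

Little-endian: lowest address holds the least-significant byte.
Reassemble most-significant byte first: 79 21 C6 94 C8 40 C7 D3 → 0x7921C694C840C7D3.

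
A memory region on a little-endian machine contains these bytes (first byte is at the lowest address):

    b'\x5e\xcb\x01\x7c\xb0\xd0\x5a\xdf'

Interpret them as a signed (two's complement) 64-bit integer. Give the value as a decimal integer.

Little-endian: lowest address holds the least-significant byte.
Reassemble most-significant byte first: DF 5A D0 B0 7C 01 CB 5E → 0xDF5AD0B07C01CB5E.
Top bit is set, so as a signed 64-bit value this is 0xDF5AD0B07C01CB5E − 2^64 = -2352338398934348962.

-2352338398934348962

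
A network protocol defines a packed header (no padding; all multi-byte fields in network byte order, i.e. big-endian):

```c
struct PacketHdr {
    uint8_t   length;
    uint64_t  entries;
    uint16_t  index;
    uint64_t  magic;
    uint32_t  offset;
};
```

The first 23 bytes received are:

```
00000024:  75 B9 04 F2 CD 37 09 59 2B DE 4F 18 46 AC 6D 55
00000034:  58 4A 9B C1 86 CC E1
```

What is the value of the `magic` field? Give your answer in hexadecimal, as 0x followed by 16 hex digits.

0x1846AC6D55584A9B

`magic` follows `length` (1 B), `entries` (8 B), `index` (2 B), so it starts at offset 1 + 8 + 2 = 11 and occupies 8 bytes.
Bytes at offsets 11..18: 18 46 AC 6D 55 58 4A 9B.
Big-endian stores the most-significant byte at the lowest address.
The bytes are already most-significant first: 0x1846AC6D55584A9B.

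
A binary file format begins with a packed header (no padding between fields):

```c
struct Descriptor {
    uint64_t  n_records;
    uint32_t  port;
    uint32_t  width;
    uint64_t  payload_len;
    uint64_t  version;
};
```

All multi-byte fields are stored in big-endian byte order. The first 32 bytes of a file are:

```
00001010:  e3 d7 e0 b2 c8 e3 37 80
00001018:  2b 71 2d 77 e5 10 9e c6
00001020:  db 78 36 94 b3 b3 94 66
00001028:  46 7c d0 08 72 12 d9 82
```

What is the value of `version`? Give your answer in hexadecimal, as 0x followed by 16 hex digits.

0x467CD0087212D982

`version` follows `n_records` (8 B), `port` (4 B), `width` (4 B), `payload_len` (8 B), so it starts at offset 8 + 4 + 4 + 8 = 24 and occupies 8 bytes.
Bytes at offsets 24..31: 46 7C D0 08 72 12 D9 82.
In big-endian order the high byte comes first in memory.
The bytes are already most-significant first: 0x467CD0087212D982.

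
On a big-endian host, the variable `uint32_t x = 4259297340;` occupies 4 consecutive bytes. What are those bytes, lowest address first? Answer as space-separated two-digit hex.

FD DF B8 3C

4259297340 in hexadecimal, padded to 32 bits, is 0xFDDFB83C.
Split into bytes (most-significant first): FD DF B8 3C.
Big-endian stores the most-significant byte at the lowest address.
So the memory order matches the most-significant-first order: FD DF B8 3C.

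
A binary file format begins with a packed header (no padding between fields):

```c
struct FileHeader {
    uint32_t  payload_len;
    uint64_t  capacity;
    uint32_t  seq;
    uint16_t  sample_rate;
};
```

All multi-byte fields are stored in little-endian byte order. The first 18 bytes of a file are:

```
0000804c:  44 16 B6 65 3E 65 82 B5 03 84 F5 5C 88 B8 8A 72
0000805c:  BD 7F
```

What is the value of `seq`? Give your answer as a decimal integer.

`seq` follows `payload_len` (4 B), `capacity` (8 B), so it starts at offset 4 + 8 = 12 and occupies 4 bytes.
Bytes at offsets 12..15: 88 B8 8A 72.
Little-endian: lowest address holds the least-significant byte.
Reassemble most-significant byte first: 72 8A B8 88 → 0x728AB888.
0x728AB888 = 1921693832.

1921693832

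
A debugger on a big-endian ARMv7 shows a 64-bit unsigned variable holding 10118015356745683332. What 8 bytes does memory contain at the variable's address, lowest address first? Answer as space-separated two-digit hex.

8C 6A 69 5C 02 C6 11 84

10118015356745683332 in hexadecimal, padded to 64 bits, is 0x8C6A695C02C61184.
Split into bytes (most-significant first): 8C 6A 69 5C 02 C6 11 84.
In big-endian order the high byte comes first in memory.
So the memory order matches the most-significant-first order: 8C 6A 69 5C 02 C6 11 84.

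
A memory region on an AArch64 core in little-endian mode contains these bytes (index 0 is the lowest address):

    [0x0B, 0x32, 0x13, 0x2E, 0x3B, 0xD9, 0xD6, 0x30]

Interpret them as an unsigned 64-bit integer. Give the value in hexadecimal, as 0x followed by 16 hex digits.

Little-endian stores the least-significant byte at the lowest address.
Reassemble most-significant byte first: 30 D6 D9 3B 2E 13 32 0B → 0x30D6D93B2E13320B.

0x30D6D93B2E13320B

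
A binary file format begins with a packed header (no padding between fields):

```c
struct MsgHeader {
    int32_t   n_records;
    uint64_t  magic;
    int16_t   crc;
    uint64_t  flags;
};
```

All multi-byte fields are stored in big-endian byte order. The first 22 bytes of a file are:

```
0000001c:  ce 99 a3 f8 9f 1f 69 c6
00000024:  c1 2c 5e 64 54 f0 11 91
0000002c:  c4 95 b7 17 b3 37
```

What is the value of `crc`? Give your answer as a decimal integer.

`crc` follows `n_records` (4 B), `magic` (8 B), so it starts at offset 4 + 8 = 12 and occupies 2 bytes.
Bytes at offsets 12..13: 54 F0.
In big-endian order the high byte comes first in memory.
The bytes are already most-significant first: 0x54F0.
0x54F0 = 21744.

21744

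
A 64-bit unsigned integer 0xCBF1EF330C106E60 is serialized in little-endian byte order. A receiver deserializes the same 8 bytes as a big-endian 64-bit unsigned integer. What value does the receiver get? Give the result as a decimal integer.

Stored little-endian, the bytes at ascending addresses are 60 6E 10 0C 33 EF F1 CB.
Read back as big-endian, the last byte is least significant, giving 0x606E100C33EFF1CB.
0x606E100C33EFF1CB = 6948508919676269003.

6948508919676269003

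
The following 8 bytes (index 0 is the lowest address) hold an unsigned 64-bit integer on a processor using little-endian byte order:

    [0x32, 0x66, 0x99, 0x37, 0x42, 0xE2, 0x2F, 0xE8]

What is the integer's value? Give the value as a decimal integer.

In little-endian order the low byte comes first in memory.
Reassemble most-significant byte first: E8 2F E2 42 37 99 66 32 → 0xE82FE24237996632.
0xE82FE24237996632 = 16730839914733200946.

16730839914733200946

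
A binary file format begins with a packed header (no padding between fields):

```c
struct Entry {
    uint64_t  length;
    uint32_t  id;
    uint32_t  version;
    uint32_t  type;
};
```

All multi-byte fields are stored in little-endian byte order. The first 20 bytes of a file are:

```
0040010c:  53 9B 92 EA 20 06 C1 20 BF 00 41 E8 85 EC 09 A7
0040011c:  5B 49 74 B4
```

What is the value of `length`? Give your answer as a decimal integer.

`length` is the first field, at byte offset 0, occupying 8 bytes.
Bytes at offsets 0..7: 53 9B 92 EA 20 06 C1 20.
Little-endian stores the least-significant byte at the lowest address.
Reassemble most-significant byte first: 20 C1 06 20 EA 92 9B 53 → 0x20C10620EA929B53.
0x20C10620EA929B53 = 2360174418163047251.

2360174418163047251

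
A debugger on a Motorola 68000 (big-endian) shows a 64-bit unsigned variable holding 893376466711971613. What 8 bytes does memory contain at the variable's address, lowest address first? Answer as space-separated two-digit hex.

893376466711971613 in hexadecimal, padded to 64 bits, is 0x0C65E929C50F871D.
Split into bytes (most-significant first): 0C 65 E9 29 C5 0F 87 1D.
Big-endian stores the most-significant byte at the lowest address.
So the memory order matches the most-significant-first order: 0C 65 E9 29 C5 0F 87 1D.

0C 65 E9 29 C5 0F 87 1D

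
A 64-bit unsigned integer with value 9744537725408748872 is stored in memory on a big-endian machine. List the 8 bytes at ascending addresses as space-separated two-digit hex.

87 3B 8D 6E B7 61 A5 48

9744537725408748872 in hexadecimal, padded to 64 bits, is 0x873B8D6EB761A548.
Split into bytes (most-significant first): 87 3B 8D 6E B7 61 A5 48.
Big-endian stores the most-significant byte at the lowest address.
So the memory order matches the most-significant-first order: 87 3B 8D 6E B7 61 A5 48.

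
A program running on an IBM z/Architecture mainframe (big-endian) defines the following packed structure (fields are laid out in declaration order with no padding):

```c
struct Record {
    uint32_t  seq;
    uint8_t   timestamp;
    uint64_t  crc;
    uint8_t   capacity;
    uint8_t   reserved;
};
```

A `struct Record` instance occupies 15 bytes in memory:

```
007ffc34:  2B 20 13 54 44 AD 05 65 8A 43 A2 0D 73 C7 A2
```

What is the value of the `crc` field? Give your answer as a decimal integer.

12467482787959672179

`crc` follows `seq` (4 B), `timestamp` (1 B), so it starts at offset 4 + 1 = 5 and occupies 8 bytes.
Bytes at offsets 5..12: AD 05 65 8A 43 A2 0D 73.
Big-endian: lowest address holds the most-significant byte.
The bytes are already most-significant first: 0xAD05658A43A20D73.
0xAD05658A43A20D73 = 12467482787959672179.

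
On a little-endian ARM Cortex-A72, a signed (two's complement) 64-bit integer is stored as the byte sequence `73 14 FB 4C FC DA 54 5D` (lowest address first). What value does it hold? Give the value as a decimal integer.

6725240920729130099

Little-endian: lowest address holds the least-significant byte.
Reassemble most-significant byte first: 5D 54 DA FC 4C FB 14 73 → 0x5D54DAFC4CFB1473.
0x5D54DAFC4CFB1473 = 6725240920729130099.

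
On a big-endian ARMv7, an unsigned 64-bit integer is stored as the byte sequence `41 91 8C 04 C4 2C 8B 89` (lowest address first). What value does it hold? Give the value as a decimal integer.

4724711436187372425

Big-endian: lowest address holds the most-significant byte.
The bytes are already most-significant first: 0x41918C04C42C8B89.
0x41918C04C42C8B89 = 4724711436187372425.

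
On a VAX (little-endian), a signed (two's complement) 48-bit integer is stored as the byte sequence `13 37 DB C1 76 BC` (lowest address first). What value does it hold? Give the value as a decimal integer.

Little-endian stores the least-significant byte at the lowest address.
Reassemble most-significant byte first: BC 76 C1 DB 37 13 → 0xBC76C1DB3713.
Top bit is set, so as a signed 48-bit value this is 0xBC76C1DB3713 − 2^48 = -74256732178669.

-74256732178669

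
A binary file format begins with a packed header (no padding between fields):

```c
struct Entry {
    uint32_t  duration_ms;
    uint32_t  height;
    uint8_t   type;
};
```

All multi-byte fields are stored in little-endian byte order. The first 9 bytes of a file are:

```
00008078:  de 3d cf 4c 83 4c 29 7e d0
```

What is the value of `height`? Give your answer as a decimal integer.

2116635779

`height` follows `duration_ms` (4 bytes), so it starts at byte offset 4 and occupies 4 bytes.
Bytes at offsets 4..7: 83 4C 29 7E.
Little-endian stores the least-significant byte at the lowest address.
Reassemble most-significant byte first: 7E 29 4C 83 → 0x7E294C83.
0x7E294C83 = 2116635779.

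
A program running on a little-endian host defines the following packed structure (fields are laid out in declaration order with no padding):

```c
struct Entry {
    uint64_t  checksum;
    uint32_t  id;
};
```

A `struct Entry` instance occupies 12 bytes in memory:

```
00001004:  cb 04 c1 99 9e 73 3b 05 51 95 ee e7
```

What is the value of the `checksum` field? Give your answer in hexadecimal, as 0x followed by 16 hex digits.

0x053B739E99C104CB

`checksum` is the first field, at byte offset 0, occupying 8 bytes.
Bytes at offsets 0..7: CB 04 C1 99 9E 73 3B 05.
In little-endian order the low byte comes first in memory.
Reassemble most-significant byte first: 05 3B 73 9E 99 C1 04 CB → 0x053B739E99C104CB.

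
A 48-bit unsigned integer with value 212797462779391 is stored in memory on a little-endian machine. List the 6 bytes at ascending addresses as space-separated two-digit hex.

FF 95 2D C5 89 C1

212797462779391 in hexadecimal, padded to 48 bits, is 0xC189C52D95FF.
Split into bytes (most-significant first): C1 89 C5 2D 95 FF.
Little-endian stores the least-significant byte at the lowest address.
So at ascending addresses the bytes are FF 95 2D C5 89 C1.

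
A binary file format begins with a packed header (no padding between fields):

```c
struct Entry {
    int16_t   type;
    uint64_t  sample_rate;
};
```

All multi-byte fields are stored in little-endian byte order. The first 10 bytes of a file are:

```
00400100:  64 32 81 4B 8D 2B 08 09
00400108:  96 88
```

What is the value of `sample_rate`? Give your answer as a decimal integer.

9842063966359866241

`sample_rate` follows `type` (2 bytes), so it starts at byte offset 2 and occupies 8 bytes.
Bytes at offsets 2..9: 81 4B 8D 2B 08 09 96 88.
In little-endian order the low byte comes first in memory.
Reassemble most-significant byte first: 88 96 09 08 2B 8D 4B 81 → 0x889609082B8D4B81.
0x889609082B8D4B81 = 9842063966359866241.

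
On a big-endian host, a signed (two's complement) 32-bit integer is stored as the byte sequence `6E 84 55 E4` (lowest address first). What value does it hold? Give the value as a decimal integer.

In big-endian order the high byte comes first in memory.
The bytes are already most-significant first: 0x6E8455E4.
0x6E8455E4 = 1854166500.

1854166500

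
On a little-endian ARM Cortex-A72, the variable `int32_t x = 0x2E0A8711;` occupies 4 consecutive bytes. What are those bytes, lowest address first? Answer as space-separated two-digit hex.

Split into bytes (most-significant first): 2E 0A 87 11.
Little-endian stores the least-significant byte at the lowest address.
So at ascending addresses the bytes are 11 87 0A 2E.

11 87 0A 2E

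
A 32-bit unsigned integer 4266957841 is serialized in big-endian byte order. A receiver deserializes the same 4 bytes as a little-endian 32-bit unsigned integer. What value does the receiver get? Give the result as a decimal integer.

4266957841 in 32-bit hexadecimal is 0xFE549C11.
Stored big-endian, the bytes at ascending addresses are FE 54 9C 11.
Read back as little-endian, the first byte is least significant, giving 0x119C54FE.
0x119C54FE = 295458046.

295458046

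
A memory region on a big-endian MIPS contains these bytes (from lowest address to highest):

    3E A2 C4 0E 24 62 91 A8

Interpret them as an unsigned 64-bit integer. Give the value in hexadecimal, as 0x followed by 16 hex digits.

0x3EA2C40E246291A8

Big-endian stores the most-significant byte at the lowest address.
The bytes are already most-significant first: 0x3EA2C40E246291A8.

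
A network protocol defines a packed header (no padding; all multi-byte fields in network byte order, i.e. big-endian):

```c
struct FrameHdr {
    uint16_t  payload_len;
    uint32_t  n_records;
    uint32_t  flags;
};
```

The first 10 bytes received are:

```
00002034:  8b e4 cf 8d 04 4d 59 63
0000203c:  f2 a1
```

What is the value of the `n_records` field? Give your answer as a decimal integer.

`n_records` follows `payload_len` (2 bytes), so it starts at byte offset 2 and occupies 4 bytes.
Bytes at offsets 2..5: CF 8D 04 4D.
In big-endian order the high byte comes first in memory.
The bytes are already most-significant first: 0xCF8D044D.
0xCF8D044D = 3482125389.

3482125389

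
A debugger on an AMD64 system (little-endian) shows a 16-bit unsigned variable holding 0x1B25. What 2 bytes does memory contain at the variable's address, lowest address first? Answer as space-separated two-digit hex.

25 1B

Split into bytes (most-significant first): 1B 25.
In little-endian order the low byte comes first in memory.
So at ascending addresses the bytes are 25 1B.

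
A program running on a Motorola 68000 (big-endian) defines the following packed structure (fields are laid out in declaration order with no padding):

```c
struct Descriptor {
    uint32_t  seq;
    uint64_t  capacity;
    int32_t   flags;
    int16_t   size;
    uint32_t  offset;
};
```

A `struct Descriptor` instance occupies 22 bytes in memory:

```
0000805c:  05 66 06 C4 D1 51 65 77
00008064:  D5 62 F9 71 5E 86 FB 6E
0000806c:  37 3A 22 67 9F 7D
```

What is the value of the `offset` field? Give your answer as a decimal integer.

`offset` follows `seq` (4 B), `capacity` (8 B), `flags` (4 B), `size` (2 B), so it starts at offset 4 + 8 + 4 + 2 = 18 and occupies 4 bytes.
Bytes at offsets 18..21: 22 67 9F 7D.
Big-endian: lowest address holds the most-significant byte.
The bytes are already most-significant first: 0x22679F7D.
0x22679F7D = 577216381.

577216381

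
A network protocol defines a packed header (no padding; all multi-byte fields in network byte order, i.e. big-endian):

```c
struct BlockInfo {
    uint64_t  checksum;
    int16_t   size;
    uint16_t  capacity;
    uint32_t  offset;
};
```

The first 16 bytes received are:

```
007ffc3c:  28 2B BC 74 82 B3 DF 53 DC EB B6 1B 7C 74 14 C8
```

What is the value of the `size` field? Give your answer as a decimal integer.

`size` follows `checksum` (8 bytes), so it starts at byte offset 8 and occupies 2 bytes.
Bytes at offsets 8..9: DC EB.
In big-endian order the high byte comes first in memory.
The bytes are already most-significant first: 0xDCEB.
Top bit is set, so as a signed 16-bit value this is 0xDCEB − 2^16 = -8981.

-8981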